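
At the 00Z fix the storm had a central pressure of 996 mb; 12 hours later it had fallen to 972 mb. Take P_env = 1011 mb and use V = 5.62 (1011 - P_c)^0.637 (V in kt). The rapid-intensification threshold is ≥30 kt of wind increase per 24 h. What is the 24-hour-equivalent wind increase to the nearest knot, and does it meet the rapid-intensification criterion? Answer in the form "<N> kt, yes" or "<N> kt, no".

53 kt, yes

V₁: ΔP = 15, V ≈ 5.62 × 15^0.637 ≈ 31.54 kt.
V₂: ΔP = 39, V ≈ 5.62 × 39^0.637 ≈ 57.98 kt.
ΔV over 12 h = 26.44 kt → 24 h equivalent = 26.44 × 24/12 ≈ 52.88 kt.
53 kt ≥ 30 kt ⇒ rapid intensification.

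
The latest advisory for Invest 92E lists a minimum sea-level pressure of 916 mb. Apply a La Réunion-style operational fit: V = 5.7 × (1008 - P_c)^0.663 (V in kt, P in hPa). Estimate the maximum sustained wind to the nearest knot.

ΔP = 1008 − 916 = 92 mb.
92^0.663 ≈ 20.044.
V ≈ 5.7 × 20.044 ≈ 114.3 kt.

114 kt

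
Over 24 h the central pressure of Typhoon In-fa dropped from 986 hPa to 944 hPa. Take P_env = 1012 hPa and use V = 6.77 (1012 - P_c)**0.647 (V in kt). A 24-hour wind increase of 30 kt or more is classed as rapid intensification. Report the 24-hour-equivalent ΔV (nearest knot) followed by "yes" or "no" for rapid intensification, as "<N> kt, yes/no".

48 kt, yes

V₁: ΔP = 26, V ≈ 6.77 × 26^0.647 ≈ 55.73 kt.
V₂: ΔP = 68, V ≈ 6.77 × 68^0.647 ≈ 103.81 kt.
ΔV over 24 h = 48.08 kt → 24 h equivalent = 48.08 × 24/24 ≈ 48.08 kt.
48 kt ≥ 30 kt ⇒ rapid intensification.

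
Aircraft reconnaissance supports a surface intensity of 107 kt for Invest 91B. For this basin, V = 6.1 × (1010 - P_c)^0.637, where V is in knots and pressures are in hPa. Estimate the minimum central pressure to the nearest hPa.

920 hPa

ΔP = (V / 6.1)^(1/0.637) = (107/6.1)^1.570.
107/6.1 = 17.541; 17.541^1.570 ≈ 89.74 hPa.
P_c = 1010 − 89.74 = 920.26 ≈ 920 hPa.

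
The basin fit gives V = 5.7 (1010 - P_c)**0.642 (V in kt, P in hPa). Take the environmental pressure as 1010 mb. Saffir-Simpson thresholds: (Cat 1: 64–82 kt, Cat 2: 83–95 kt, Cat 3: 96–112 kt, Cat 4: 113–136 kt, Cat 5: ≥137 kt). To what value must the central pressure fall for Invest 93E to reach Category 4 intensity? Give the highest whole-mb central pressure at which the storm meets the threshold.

Category 4 begins at V = 113 kt.
Required ΔP = (113/5.7)^(1/0.642) = 19.825^1.558 ≈ 104.85 mb.
P_c ≤ 1010 − 104.85 = 905.15, so the highest integer P_c is 905 mb.

905 mb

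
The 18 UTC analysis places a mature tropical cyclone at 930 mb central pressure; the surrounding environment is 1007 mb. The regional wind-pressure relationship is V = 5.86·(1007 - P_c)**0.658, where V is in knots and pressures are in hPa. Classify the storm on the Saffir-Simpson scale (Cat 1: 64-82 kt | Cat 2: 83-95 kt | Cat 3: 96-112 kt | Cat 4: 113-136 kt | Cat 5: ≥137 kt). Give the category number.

ΔP = 1007 − 930 = 77 mb.
V ≈ 5.86 × 77^0.658 = 5.86 × 17.43 ≈ 102 kt.
102 kt falls in the Category 3 band.

3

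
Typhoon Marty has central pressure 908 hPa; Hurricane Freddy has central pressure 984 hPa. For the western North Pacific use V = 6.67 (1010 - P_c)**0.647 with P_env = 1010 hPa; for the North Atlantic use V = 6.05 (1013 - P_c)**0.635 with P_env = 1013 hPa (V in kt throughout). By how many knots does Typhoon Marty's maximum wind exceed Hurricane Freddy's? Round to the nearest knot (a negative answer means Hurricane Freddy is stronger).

Typhoon Marty: ΔP = 102; V ≈ 6.67 × 102^0.647 ≈ 132.95 kt.
Hurricane Freddy: ΔP = 29; V ≈ 6.05 × 29^0.635 ≈ 51.33 kt.
Difference ≈ 132.95 − 51.33 = 81.62 → 82 kt.

82 kt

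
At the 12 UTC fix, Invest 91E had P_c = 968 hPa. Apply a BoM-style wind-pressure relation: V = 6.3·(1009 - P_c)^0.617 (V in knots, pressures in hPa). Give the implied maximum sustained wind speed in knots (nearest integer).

62 kt

ΔP = 1009 − 968 = 41 hPa.
41^0.617 ≈ 9.888.
V ≈ 6.3 × 9.888 ≈ 62.3 kt.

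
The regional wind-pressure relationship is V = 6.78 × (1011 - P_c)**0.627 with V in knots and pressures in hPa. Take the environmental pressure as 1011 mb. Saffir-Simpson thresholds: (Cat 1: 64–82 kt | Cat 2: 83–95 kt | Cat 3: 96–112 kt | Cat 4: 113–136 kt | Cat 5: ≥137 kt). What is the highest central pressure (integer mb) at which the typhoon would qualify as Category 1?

975 mb

Category 1 begins at V = 64 kt.
Required ΔP = (64/6.78)^(1/0.627) = 9.440^1.595 ≈ 35.89 mb.
P_c ≤ 1011 − 35.89 = 975.11, so the highest integer P_c is 975 mb.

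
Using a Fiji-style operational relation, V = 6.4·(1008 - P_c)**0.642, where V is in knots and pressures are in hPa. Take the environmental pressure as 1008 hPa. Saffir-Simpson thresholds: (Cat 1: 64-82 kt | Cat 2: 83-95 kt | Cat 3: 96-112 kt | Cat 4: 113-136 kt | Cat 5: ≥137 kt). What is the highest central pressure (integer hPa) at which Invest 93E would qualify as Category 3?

940 hPa

Category 3 begins at V = 96 kt.
Required ΔP = (96/6.4)^(1/0.642) = 15.000^1.558 ≈ 67.91 hPa.
P_c ≤ 1008 − 67.91 = 940.09, so the highest integer P_c is 940 hPa.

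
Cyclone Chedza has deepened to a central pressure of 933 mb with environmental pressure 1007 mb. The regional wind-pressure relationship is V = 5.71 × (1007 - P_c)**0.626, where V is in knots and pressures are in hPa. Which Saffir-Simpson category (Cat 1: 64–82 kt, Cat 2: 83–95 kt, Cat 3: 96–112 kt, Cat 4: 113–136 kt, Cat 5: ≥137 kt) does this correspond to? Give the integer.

ΔP = 1007 − 933 = 74 mb.
V ≈ 5.71 × 74^0.626 = 5.71 × 14.80 ≈ 84 kt.
84 kt falls in the Category 2 band.

2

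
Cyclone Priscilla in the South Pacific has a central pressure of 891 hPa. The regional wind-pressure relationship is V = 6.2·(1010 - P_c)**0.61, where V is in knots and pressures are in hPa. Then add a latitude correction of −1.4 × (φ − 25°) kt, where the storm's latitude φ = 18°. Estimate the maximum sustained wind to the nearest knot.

124 kt

ΔP = 1010 − 891 = 119 hPa.
119^0.61 ≈ 18.454.
V ≈ 6.2 × 18.454 ≈ 114.4 kt.
Latitude correction: −1.4 × (18 − 25) = 9.8 kt.
Corrected V ≈ 124.2 kt → 124 kt.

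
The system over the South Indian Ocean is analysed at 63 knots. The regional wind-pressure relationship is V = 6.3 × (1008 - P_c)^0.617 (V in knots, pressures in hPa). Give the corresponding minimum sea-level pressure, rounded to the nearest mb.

ΔP = (V / 6.3)^(1/0.617) = (63/6.3)^1.621.
63/6.3 = 10.000; 10.000^1.621 ≈ 41.76 mb.
P_c = 1008 − 41.76 = 966.24 ≈ 966 mb.

966 mb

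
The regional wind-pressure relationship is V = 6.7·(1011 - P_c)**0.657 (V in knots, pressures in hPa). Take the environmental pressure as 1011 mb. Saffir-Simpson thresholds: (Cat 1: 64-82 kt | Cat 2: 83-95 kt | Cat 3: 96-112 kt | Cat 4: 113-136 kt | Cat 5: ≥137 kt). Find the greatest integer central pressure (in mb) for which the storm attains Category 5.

Category 5 begins at V = 137 kt.
Required ΔP = (137/6.7)^(1/0.657) = 20.448^1.522 ≈ 98.83 mb.
P_c ≤ 1011 − 98.83 = 912.17, so the highest integer P_c is 912 mb.

912 mb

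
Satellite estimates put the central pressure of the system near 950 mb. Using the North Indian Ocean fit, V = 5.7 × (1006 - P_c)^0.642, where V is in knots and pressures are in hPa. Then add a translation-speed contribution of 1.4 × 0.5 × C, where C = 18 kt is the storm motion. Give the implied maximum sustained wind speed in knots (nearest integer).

ΔP = 1006 − 950 = 56 mb.
56^0.642 ≈ 13.254.
V ≈ 5.7 × 13.254 ≈ 75.5 kt.
Translation term: 1.4 × 0.5 × 18 = 12.6 kt.
Corrected V ≈ 88.1 kt → 88 kt.

88 kt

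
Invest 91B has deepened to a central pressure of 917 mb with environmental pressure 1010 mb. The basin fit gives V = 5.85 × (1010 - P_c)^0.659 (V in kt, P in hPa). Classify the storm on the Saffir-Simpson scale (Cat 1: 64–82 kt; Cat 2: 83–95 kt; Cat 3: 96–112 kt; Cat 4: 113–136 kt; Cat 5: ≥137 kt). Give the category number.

4

ΔP = 1010 − 917 = 93 mb.
V ≈ 5.85 × 93^0.659 = 5.85 × 19.83 ≈ 116 kt.
116 kt falls in the Category 4 band.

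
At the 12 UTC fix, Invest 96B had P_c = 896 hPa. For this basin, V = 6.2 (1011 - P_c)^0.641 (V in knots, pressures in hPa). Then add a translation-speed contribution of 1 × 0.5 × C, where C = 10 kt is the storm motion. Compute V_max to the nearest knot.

135 kt

ΔP = 1011 − 896 = 115 hPa.
115^0.641 ≈ 20.937.
V ≈ 6.2 × 20.937 ≈ 129.8 kt.
Translation term: 1 × 0.5 × 10 = 5 kt.
Corrected V ≈ 134.8 kt → 135 kt.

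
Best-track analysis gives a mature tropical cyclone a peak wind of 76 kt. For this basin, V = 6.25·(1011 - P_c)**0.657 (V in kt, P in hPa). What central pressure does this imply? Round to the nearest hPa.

ΔP = (V / 6.25)^(1/0.657) = (76/6.25)^1.522.
76/6.25 = 12.160; 12.160^1.522 ≈ 44.81 hPa.
P_c = 1011 − 44.81 = 966.19 ≈ 966 hPa.

966 hPa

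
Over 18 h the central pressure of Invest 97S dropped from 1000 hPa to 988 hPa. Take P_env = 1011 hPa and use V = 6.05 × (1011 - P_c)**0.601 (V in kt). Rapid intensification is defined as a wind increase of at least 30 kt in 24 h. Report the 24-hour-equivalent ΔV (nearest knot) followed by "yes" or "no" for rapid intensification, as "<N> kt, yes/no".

V₁: ΔP = 11, V ≈ 6.05 × 11^0.601 ≈ 25.56 kt.
V₂: ΔP = 23, V ≈ 6.05 × 23^0.601 ≈ 39.82 kt.
ΔV over 18 h = 14.26 kt → 24 h equivalent = 14.26 × 24/18 ≈ 19.01 kt.
19 kt < 30 kt ⇒ not rapid intensification.

19 kt, no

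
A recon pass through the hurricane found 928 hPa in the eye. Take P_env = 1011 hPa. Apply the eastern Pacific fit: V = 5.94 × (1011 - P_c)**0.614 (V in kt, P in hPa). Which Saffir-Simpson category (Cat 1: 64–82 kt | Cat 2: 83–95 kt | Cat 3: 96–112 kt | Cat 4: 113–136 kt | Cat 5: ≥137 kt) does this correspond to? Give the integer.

ΔP = 1011 − 928 = 83 hPa.
V ≈ 5.94 × 83^0.614 = 5.94 × 15.08 ≈ 90 kt.
90 kt falls in the Category 2 band.

2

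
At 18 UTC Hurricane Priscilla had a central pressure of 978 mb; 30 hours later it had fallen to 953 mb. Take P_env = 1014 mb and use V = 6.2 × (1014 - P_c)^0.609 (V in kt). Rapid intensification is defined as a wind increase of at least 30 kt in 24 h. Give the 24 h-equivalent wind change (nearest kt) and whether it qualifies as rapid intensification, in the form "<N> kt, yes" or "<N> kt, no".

17 kt, no

V₁: ΔP = 36, V ≈ 6.2 × 36^0.609 ≈ 54.98 kt.
V₂: ΔP = 61, V ≈ 6.2 × 61^0.609 ≈ 75.80 kt.
ΔV over 30 h = 20.82 kt → 24 h equivalent = 20.82 × 24/30 ≈ 16.66 kt.
17 kt < 30 kt ⇒ not rapid intensification.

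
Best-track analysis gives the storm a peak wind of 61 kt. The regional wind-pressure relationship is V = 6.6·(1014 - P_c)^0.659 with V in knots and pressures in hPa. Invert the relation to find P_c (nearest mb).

985 mb

ΔP = (V / 6.6)^(1/0.659) = (61/6.6)^1.517.
61/6.6 = 9.242; 9.242^1.517 ≈ 29.21 mb.
P_c = 1014 − 29.21 = 984.79 ≈ 985 mb.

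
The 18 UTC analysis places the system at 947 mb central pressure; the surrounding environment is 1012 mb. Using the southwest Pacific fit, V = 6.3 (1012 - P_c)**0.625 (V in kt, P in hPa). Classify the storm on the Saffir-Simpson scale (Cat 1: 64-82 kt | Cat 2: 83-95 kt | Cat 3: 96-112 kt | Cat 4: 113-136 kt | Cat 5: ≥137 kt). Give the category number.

2

ΔP = 1012 − 947 = 65 mb.
V ≈ 6.3 × 65^0.625 = 6.3 × 13.59 ≈ 86 kt.
86 kt falls in the Category 2 band.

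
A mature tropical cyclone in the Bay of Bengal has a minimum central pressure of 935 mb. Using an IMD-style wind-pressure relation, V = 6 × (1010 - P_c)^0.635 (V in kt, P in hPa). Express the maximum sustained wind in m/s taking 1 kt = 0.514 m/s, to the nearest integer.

48 m/s

ΔP = 1010 − 935 = 75 mb.
V ≈ 6 × 75^0.635 = 6 × 15.512 ≈ 93.071 kt.
93.071 × 0.514 ≈ 47.84 m/s → 48 m/s.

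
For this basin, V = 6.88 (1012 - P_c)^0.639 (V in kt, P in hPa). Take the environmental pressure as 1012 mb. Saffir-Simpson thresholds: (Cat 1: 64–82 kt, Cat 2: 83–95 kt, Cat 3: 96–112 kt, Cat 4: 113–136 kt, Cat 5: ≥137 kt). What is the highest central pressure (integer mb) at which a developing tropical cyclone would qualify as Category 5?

Category 5 begins at V = 137 kt.
Required ΔP = (137/6.88)^(1/0.639) = 19.913^1.565 ≈ 107.91 mb.
P_c ≤ 1012 − 107.91 = 904.09, so the highest integer P_c is 904 mb.

904 mb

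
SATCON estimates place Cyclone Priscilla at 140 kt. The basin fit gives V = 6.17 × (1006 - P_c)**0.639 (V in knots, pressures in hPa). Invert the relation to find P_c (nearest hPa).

874 hPa

ΔP = (V / 6.17)^(1/0.639) = (140/6.17)^1.565.
140/6.17 = 22.690; 22.690^1.565 ≈ 132.38 hPa.
P_c = 1006 − 132.38 = 873.62 ≈ 874 hPa.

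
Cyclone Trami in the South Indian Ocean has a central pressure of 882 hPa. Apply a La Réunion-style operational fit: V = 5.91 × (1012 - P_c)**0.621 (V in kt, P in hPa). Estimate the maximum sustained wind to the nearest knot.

ΔP = 1012 − 882 = 130 hPa.
130^0.621 ≈ 20.547.
V ≈ 5.91 × 20.547 ≈ 121.4 kt.

121 kt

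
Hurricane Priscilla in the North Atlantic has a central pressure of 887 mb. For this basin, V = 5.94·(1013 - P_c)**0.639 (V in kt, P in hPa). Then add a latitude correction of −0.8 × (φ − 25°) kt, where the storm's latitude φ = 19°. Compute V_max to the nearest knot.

ΔP = 1013 − 887 = 126 mb.
126^0.639 ≈ 21.986.
V ≈ 5.94 × 21.986 ≈ 130.6 kt.
Latitude correction: −0.8 × (19 − 25) = 4.8 kt.
Corrected V ≈ 135.4 kt → 135 kt.

135 kt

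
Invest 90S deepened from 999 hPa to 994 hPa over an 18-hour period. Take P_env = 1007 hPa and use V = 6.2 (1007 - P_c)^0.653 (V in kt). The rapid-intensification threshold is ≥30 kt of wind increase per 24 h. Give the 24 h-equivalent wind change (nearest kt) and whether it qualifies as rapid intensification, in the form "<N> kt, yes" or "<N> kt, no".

12 kt, no

V₁: ΔP = 8, V ≈ 6.2 × 8^0.653 ≈ 24.11 kt.
V₂: ΔP = 13, V ≈ 6.2 × 13^0.653 ≈ 33.10 kt.
ΔV over 18 h = 8.99 kt → 24 h equivalent = 8.99 × 24/18 ≈ 11.99 kt.
12 kt < 30 kt ⇒ not rapid intensification.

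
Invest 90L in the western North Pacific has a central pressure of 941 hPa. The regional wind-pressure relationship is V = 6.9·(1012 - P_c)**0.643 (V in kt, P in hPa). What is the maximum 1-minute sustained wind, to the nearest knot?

ΔP = 1012 − 941 = 71 hPa.
71^0.643 ≈ 15.501.
V ≈ 6.9 × 15.501 ≈ 107.0 kt.

107 kt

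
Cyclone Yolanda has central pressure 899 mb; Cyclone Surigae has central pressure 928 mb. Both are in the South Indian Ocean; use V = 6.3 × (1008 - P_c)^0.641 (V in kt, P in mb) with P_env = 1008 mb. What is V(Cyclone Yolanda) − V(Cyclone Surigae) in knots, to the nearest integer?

Cyclone Yolanda: ΔP = 109; V ≈ 6.3 × 109^0.641 ≈ 127.45 kt.
Cyclone Surigae: ΔP = 80; V ≈ 6.3 × 80^0.641 ≈ 104.53 kt.
Difference ≈ 127.45 − 104.53 = 22.92 → 23 kt.

23 kt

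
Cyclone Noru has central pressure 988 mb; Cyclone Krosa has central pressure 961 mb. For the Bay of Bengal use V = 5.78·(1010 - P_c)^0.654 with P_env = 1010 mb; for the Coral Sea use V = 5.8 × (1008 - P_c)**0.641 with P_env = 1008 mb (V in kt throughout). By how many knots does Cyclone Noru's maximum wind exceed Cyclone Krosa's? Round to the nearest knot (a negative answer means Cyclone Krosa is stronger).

-25 kt

Cyclone Noru: ΔP = 22; V ≈ 5.78 × 22^0.654 ≈ 43.64 kt.
Cyclone Krosa: ΔP = 47; V ≈ 5.8 × 47^0.641 ≈ 68.43 kt.
Difference ≈ 43.64 − 68.43 = -24.79 → -25 kt.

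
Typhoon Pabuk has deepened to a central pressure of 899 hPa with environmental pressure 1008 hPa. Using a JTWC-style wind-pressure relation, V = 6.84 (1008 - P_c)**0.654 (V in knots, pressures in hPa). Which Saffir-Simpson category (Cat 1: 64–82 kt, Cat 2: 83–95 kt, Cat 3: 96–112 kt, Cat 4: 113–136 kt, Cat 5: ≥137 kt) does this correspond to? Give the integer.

5

ΔP = 1008 − 899 = 109 hPa.
V ≈ 6.84 × 109^0.654 = 6.84 × 21.50 ≈ 147 kt.
147 kt falls in the Category 5 band.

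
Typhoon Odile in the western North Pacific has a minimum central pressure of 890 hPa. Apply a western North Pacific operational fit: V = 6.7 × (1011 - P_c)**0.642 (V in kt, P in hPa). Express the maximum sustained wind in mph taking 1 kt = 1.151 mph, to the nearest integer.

168 mph

ΔP = 1011 − 890 = 121 hPa.
V ≈ 6.7 × 121^0.642 = 6.7 × 21.734 ≈ 145.621 kt.
145.621 × 1.151 ≈ 167.61 mph → 168 mph.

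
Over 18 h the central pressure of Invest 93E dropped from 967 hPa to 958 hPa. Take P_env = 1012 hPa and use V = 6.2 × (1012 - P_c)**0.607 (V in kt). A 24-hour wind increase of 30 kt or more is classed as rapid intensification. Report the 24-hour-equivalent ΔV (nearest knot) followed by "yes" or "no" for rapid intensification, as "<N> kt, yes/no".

10 kt, no

V₁: ΔP = 45, V ≈ 6.2 × 45^0.607 ≈ 62.50 kt.
V₂: ΔP = 54, V ≈ 6.2 × 54^0.607 ≈ 69.82 kt.
ΔV over 18 h = 7.32 kt → 24 h equivalent = 7.32 × 24/18 ≈ 9.76 kt.
10 kt < 30 kt ⇒ not rapid intensification.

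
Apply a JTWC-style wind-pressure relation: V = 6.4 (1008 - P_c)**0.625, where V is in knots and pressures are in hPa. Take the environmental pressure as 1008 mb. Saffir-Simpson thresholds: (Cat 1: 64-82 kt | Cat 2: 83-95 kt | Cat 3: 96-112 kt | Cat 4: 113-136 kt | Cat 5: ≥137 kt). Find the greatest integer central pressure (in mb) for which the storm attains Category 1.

Category 1 begins at V = 64 kt.
Required ΔP = (64/6.4)^(1/0.625) = 10.000^1.600 ≈ 39.81 mb.
P_c ≤ 1008 − 39.81 = 968.19, so the highest integer P_c is 968 mb.

968 mb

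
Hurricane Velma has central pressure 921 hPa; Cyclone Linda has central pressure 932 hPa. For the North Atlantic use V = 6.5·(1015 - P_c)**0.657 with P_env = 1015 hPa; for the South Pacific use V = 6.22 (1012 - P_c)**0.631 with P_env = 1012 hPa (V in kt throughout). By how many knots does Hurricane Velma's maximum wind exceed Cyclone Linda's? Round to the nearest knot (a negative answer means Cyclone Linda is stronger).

30 kt

Hurricane Velma: ΔP = 94; V ≈ 6.5 × 94^0.657 ≈ 128.61 kt.
Cyclone Linda: ΔP = 80; V ≈ 6.22 × 80^0.631 ≈ 98.77 kt.
Difference ≈ 128.61 − 98.77 = 29.84 → 30 kt.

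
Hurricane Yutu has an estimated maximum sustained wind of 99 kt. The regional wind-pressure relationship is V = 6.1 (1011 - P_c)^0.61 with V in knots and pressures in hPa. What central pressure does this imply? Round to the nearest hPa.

ΔP = (V / 6.1)^(1/0.61) = (99/6.1)^1.639.
99/6.1 = 16.230; 16.230^1.639 ≈ 96.41 hPa.
P_c = 1011 − 96.41 = 914.59 ≈ 915 hPa.

915 hPa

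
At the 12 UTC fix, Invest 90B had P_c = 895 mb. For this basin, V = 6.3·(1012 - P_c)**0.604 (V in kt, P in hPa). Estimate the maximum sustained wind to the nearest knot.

ΔP = 1012 − 895 = 117 mb.
117^0.604 ≈ 17.749.
V ≈ 6.3 × 17.749 ≈ 111.8 kt.

112 kt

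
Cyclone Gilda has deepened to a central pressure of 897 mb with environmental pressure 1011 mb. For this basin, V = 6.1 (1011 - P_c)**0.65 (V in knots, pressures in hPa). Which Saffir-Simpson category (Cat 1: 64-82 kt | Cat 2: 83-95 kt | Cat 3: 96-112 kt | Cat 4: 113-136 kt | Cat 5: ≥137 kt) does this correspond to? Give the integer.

4

ΔP = 1011 − 897 = 114 mb.
V ≈ 6.1 × 114^0.65 = 6.1 × 21.73 ≈ 133 kt.
133 kt falls in the Category 4 band.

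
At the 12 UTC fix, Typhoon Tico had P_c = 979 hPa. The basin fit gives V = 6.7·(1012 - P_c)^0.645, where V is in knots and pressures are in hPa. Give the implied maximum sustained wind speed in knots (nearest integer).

64 kt

ΔP = 1012 − 979 = 33 hPa.
33^0.645 ≈ 9.538.
V ≈ 6.7 × 9.538 ≈ 63.9 kt.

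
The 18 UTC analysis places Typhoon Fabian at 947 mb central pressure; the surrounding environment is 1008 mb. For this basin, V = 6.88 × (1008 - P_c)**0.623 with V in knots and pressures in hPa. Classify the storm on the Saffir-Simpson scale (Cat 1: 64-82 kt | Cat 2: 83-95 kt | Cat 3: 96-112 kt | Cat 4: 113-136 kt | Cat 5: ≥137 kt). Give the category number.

ΔP = 1008 − 947 = 61 mb.
V ≈ 6.88 × 61^0.623 = 6.88 × 12.95 ≈ 89 kt.
89 kt falls in the Category 2 band.

2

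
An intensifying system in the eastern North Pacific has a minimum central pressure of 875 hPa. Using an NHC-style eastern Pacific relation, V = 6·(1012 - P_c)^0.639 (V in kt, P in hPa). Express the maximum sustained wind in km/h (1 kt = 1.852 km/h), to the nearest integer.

258 km/h

ΔP = 1012 − 875 = 137 hPa.
V ≈ 6 × 137^0.639 = 6 × 23.193 ≈ 139.160 kt.
139.160 × 1.852 ≈ 257.73 km/h → 258 km/h.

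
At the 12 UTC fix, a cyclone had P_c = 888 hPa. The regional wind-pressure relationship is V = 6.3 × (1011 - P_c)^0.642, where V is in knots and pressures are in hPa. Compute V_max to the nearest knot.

138 kt

ΔP = 1011 − 888 = 123 hPa.
123^0.642 ≈ 21.964.
V ≈ 6.3 × 21.964 ≈ 138.4 kt.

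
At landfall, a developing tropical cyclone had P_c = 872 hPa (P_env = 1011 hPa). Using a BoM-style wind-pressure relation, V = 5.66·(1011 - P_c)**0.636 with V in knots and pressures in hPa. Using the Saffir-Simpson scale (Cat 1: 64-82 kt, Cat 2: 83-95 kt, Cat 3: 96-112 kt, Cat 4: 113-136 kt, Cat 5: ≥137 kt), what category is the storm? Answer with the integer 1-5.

4

ΔP = 1011 − 872 = 139 hPa.
V ≈ 5.66 × 139^0.636 = 5.66 × 23.07 ≈ 131 kt.
131 kt falls in the Category 4 band.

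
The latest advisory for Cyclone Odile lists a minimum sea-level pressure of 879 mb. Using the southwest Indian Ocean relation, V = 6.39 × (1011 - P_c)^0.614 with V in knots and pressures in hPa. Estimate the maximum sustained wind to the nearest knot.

ΔP = 1011 − 879 = 132 mb.
132^0.614 ≈ 20.046.
V ≈ 6.39 × 20.046 ≈ 128.1 kt.

128 kt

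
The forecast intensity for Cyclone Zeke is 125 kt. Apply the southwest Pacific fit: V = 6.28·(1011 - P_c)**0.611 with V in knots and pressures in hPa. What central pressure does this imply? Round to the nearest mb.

877 mb

ΔP = (V / 6.28)^(1/0.611) = (125/6.28)^1.637.
125/6.28 = 19.904; 19.904^1.637 ≈ 133.64 mb.
P_c = 1011 − 133.64 = 877.36 ≈ 877 mb.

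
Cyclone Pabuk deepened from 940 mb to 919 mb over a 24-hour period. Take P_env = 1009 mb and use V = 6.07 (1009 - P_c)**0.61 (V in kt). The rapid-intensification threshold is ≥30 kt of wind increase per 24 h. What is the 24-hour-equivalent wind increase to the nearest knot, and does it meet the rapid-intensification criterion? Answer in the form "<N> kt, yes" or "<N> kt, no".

V₁: ΔP = 69, V ≈ 6.07 × 69^0.61 ≈ 80.33 kt.
V₂: ΔP = 90, V ≈ 6.07 × 90^0.61 ≈ 94.47 kt.
ΔV over 24 h = 14.14 kt → 24 h equivalent = 14.14 × 24/24 ≈ 14.14 kt.
14 kt < 30 kt ⇒ not rapid intensification.

14 kt, no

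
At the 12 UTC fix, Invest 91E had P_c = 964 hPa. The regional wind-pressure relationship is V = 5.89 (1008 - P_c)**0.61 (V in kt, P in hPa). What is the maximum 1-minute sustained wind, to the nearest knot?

ΔP = 1008 − 964 = 44 hPa.
44^0.61 ≈ 10.058.
V ≈ 5.89 × 10.058 ≈ 59.2 kt.

59 kt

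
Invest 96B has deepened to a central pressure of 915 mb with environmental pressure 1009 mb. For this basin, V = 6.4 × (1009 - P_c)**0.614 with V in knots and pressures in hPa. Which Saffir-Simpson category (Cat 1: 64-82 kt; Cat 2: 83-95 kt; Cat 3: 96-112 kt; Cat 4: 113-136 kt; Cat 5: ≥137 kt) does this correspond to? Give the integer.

ΔP = 1009 − 915 = 94 mb.
V ≈ 6.4 × 94^0.614 = 6.4 × 16.27 ≈ 104 kt.
104 kt falls in the Category 3 band.

3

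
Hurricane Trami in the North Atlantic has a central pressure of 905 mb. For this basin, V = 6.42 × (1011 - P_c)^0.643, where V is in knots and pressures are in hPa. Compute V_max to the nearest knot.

ΔP = 1011 − 905 = 106 mb.
106^0.643 ≈ 20.057.
V ≈ 6.42 × 20.057 ≈ 128.8 kt.

129 kt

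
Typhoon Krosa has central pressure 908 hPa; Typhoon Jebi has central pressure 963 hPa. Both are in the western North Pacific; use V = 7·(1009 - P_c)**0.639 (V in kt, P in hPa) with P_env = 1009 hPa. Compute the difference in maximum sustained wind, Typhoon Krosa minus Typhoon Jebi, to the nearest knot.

53 kt

Typhoon Krosa: ΔP = 101; V ≈ 7 × 101^0.639 ≈ 133.62 kt.
Typhoon Jebi: ΔP = 46; V ≈ 7 × 46^0.639 ≈ 80.84 kt.
Difference ≈ 133.62 − 80.84 = 52.78 → 53 kt.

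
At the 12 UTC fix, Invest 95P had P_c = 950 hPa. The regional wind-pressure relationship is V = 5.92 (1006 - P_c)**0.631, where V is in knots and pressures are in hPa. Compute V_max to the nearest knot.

75 kt

ΔP = 1006 − 950 = 56 hPa.
56^0.631 ≈ 12.680.
V ≈ 5.92 × 12.680 ≈ 75.1 kt.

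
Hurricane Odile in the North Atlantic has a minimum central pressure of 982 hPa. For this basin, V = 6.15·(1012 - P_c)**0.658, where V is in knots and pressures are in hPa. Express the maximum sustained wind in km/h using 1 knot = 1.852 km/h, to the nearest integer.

107 km/h

ΔP = 1012 − 982 = 30 hPa.
V ≈ 6.15 × 30^0.658 = 6.15 × 9.374 ≈ 57.653 kt.
57.653 × 1.852 ≈ 106.77 km/h → 107 km/h.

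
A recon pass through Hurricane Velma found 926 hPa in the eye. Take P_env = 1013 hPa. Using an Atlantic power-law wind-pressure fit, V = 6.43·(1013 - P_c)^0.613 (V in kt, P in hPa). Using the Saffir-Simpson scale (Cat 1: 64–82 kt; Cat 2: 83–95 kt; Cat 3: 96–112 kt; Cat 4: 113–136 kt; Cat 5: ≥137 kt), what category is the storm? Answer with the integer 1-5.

3

ΔP = 1013 − 926 = 87 hPa.
V ≈ 6.43 × 87^0.613 = 6.43 × 15.45 ≈ 99 kt.
99 kt falls in the Category 3 band.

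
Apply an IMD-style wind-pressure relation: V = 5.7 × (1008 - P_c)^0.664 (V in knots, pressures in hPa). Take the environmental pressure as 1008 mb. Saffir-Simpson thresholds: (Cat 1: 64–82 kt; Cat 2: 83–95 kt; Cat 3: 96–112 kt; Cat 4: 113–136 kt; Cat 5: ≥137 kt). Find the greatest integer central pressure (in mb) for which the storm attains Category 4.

Category 4 begins at V = 113 kt.
Required ΔP = (113/5.7)^(1/0.664) = 19.825^1.506 ≈ 89.87 mb.
P_c ≤ 1008 − 89.87 = 918.13, so the highest integer P_c is 918 mb.

918 mb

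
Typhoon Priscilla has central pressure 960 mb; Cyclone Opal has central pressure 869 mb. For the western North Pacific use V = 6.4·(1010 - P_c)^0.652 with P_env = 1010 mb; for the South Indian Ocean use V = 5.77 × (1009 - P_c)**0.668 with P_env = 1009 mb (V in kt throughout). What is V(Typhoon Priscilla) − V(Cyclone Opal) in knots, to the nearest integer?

Typhoon Priscilla: ΔP = 50; V ≈ 6.4 × 50^0.652 ≈ 82.02 kt.
Cyclone Opal: ΔP = 140; V ≈ 5.77 × 140^0.668 ≈ 156.60 kt.
Difference ≈ 82.02 − 156.60 = -74.58 → -75 kt.

-75 kt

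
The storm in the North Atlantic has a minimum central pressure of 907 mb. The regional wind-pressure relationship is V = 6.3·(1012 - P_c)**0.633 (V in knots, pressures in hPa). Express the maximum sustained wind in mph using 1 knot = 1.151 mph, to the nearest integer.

ΔP = 1012 − 907 = 105 mb.
V ≈ 6.3 × 105^0.633 = 6.3 × 19.029 ≈ 119.882 kt.
119.882 × 1.151 ≈ 137.98 mph → 138 mph.

138 mph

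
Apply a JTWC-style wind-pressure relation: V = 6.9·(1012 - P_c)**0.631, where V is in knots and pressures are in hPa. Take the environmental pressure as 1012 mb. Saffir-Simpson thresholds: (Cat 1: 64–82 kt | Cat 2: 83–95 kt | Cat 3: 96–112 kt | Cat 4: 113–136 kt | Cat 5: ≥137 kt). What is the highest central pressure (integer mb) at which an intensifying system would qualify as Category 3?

Category 3 begins at V = 96 kt.
Required ΔP = (96/6.9)^(1/0.631) = 13.913^1.585 ≈ 64.88 mb.
P_c ≤ 1012 − 64.88 = 947.12, so the highest integer P_c is 947 mb.

947 mb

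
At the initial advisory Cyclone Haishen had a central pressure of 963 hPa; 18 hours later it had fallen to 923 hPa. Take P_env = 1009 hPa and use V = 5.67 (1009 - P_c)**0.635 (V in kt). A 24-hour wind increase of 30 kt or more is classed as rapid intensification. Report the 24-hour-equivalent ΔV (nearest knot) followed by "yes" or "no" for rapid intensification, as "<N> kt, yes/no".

V₁: ΔP = 46, V ≈ 5.67 × 46^0.635 ≈ 64.48 kt.
V₂: ΔP = 86, V ≈ 5.67 × 86^0.635 ≈ 95.94 kt.
ΔV over 18 h = 31.46 kt → 24 h equivalent = 31.46 × 24/18 ≈ 41.95 kt.
42 kt ≥ 30 kt ⇒ rapid intensification.

42 kt, yes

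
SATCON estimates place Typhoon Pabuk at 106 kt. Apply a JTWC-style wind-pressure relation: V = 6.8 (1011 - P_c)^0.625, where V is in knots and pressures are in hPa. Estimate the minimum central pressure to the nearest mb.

ΔP = (V / 6.8)^(1/0.625) = (106/6.8)^1.600.
106/6.8 = 15.588; 15.588^1.600 ≈ 81.00 mb.
P_c = 1011 − 81.00 = 930.00 ≈ 930 mb.

930 mb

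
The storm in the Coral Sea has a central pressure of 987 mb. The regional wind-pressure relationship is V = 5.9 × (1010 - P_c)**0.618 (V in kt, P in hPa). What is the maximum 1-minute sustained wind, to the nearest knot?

ΔP = 1010 − 987 = 23 mb.
23^0.618 ≈ 6.943.
V ≈ 5.9 × 6.943 ≈ 41.0 kt.

41 kt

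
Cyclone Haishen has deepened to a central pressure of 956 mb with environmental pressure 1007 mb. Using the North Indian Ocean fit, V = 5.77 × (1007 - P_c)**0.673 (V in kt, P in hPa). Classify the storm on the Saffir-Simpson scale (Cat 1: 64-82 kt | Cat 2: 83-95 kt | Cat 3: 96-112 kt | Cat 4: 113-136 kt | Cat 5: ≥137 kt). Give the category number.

ΔP = 1007 − 956 = 51 mb.
V ≈ 5.77 × 51^0.673 = 5.77 × 14.10 ≈ 81 kt.
81 kt falls in the Category 1 band.

1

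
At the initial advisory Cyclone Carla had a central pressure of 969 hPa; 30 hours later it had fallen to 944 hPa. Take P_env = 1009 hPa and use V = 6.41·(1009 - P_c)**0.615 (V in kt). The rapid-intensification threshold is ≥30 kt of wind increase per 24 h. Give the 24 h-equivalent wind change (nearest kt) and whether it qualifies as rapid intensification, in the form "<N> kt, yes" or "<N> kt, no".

V₁: ΔP = 40, V ≈ 6.41 × 40^0.615 ≈ 61.96 kt.
V₂: ΔP = 65, V ≈ 6.41 × 65^0.615 ≈ 83.52 kt.
ΔV over 30 h = 21.56 kt → 24 h equivalent = 21.56 × 24/30 ≈ 17.25 kt.
17 kt < 30 kt ⇒ not rapid intensification.

17 kt, no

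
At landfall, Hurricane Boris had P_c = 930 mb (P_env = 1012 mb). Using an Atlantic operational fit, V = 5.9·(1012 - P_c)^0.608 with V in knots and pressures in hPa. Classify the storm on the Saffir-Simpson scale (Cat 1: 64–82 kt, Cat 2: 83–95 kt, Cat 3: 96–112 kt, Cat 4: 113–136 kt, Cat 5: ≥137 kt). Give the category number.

ΔP = 1012 − 930 = 82 mb.
V ≈ 5.9 × 82^0.608 = 5.9 × 14.57 ≈ 86 kt.
86 kt falls in the Category 2 band.

2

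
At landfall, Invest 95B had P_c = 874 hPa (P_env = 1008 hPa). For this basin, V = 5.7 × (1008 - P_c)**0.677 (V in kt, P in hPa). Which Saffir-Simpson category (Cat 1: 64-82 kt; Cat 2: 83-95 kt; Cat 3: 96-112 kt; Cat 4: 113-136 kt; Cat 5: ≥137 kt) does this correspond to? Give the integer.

ΔP = 1008 − 874 = 134 hPa.
V ≈ 5.7 × 134^0.677 = 5.7 × 27.55 ≈ 157 kt.
157 kt falls in the Category 5 band.

5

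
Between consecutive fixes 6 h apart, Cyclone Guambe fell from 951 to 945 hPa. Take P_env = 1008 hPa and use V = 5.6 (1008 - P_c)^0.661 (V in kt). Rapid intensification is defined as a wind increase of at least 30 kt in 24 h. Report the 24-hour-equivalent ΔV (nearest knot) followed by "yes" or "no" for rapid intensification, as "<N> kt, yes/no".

22 kt, no

V₁: ΔP = 57, V ≈ 5.6 × 57^0.661 ≈ 81.06 kt.
V₂: ΔP = 63, V ≈ 5.6 × 63^0.661 ≈ 86.61 kt.
ΔV over 6 h = 5.55 kt → 24 h equivalent = 5.55 × 24/6 ≈ 22.20 kt.
22 kt < 30 kt ⇒ not rapid intensification.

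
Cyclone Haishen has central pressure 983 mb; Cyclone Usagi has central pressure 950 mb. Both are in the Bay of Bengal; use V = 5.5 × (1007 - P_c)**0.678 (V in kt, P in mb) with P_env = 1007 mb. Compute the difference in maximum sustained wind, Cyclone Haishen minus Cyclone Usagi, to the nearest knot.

Cyclone Haishen: ΔP = 24; V ≈ 5.5 × 24^0.678 ≈ 47.44 kt.
Cyclone Usagi: ΔP = 57; V ≈ 5.5 × 57^0.678 ≈ 85.28 kt.
Difference ≈ 47.44 − 85.28 = -37.84 → -38 kt.

-38 kt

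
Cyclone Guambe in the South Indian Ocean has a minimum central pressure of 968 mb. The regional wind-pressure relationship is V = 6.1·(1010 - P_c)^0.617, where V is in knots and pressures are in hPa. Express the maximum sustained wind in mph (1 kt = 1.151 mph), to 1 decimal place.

70.5 mph

ΔP = 1010 − 968 = 42 mb.
V ≈ 6.1 × 42^0.617 = 6.1 × 10.036 ≈ 61.217 kt.
61.217 × 1.151 ≈ 70.46 mph → 70.5 mph.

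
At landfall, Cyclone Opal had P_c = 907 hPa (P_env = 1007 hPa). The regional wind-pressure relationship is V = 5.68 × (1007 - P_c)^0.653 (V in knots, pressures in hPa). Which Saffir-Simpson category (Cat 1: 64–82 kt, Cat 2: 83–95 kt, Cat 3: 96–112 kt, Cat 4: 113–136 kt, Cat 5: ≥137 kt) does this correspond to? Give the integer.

ΔP = 1007 − 907 = 100 hPa.
V ≈ 5.68 × 100^0.653 = 5.68 × 20.23 ≈ 115 kt.
115 kt falls in the Category 4 band.

4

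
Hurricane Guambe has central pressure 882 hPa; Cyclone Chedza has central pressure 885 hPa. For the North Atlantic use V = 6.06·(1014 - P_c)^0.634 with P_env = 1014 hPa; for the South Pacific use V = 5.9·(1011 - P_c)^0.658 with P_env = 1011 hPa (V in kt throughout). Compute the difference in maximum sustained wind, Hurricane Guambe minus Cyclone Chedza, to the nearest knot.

Hurricane Guambe: ΔP = 132; V ≈ 6.06 × 132^0.634 ≈ 133.94 kt.
Cyclone Chedza: ΔP = 126; V ≈ 5.9 × 126^0.658 ≈ 142.20 kt.
Difference ≈ 133.94 − 142.20 = -8.26 → -8 kt.

-8 kt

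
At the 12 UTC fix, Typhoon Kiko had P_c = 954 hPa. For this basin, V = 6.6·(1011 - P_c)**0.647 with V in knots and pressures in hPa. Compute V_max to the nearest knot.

ΔP = 1011 − 954 = 57 hPa.
57^0.647 ≈ 13.679.
V ≈ 6.6 × 13.679 ≈ 90.3 kt.

90 kt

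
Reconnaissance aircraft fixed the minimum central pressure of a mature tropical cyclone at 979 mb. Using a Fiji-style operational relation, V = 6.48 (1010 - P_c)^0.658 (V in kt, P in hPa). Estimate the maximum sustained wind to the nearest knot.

ΔP = 1010 − 979 = 31 mb.
31^0.658 ≈ 9.579.
V ≈ 6.48 × 9.579 ≈ 62.1 kt.

62 kt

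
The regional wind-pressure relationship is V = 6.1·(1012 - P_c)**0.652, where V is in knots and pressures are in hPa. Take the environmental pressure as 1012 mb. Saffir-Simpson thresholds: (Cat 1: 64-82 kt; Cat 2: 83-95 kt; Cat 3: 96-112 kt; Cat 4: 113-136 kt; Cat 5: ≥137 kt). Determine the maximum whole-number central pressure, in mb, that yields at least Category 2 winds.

Category 2 begins at V = 83 kt.
Required ΔP = (83/6.1)^(1/0.652) = 13.607^1.534 ≈ 54.81 mb.
P_c ≤ 1012 − 54.81 = 957.19, so the highest integer P_c is 957 mb.

957 mb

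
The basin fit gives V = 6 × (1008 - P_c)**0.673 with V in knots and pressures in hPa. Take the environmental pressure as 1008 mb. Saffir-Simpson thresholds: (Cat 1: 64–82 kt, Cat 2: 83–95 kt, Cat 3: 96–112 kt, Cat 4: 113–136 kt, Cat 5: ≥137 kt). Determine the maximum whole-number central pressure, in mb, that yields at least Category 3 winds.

946 mb

Category 3 begins at V = 96 kt.
Required ΔP = (96/6)^(1/0.673) = 16.000^1.486 ≈ 61.54 mb.
P_c ≤ 1008 − 61.54 = 946.46, so the highest integer P_c is 946 mb.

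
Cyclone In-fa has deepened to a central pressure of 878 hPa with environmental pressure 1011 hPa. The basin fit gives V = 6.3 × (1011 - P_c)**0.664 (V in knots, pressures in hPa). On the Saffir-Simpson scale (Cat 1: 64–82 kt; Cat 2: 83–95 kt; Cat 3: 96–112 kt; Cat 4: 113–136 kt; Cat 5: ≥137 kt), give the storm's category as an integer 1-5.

ΔP = 1011 − 878 = 133 hPa.
V ≈ 6.3 × 133^0.664 = 6.3 × 25.72 ≈ 162 kt.
162 kt falls in the Category 5 band.

5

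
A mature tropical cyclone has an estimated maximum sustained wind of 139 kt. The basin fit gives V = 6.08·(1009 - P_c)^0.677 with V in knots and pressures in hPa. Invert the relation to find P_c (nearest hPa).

907 hPa

ΔP = (V / 6.08)^(1/0.677) = (139/6.08)^1.477.
139/6.08 = 22.862; 22.862^1.477 ≈ 101.75 hPa.
P_c = 1009 − 101.75 = 907.25 ≈ 907 hPa.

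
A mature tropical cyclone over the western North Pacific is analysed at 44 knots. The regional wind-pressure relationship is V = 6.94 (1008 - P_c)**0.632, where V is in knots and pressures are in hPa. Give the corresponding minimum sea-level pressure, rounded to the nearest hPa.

ΔP = (V / 6.94)^(1/0.632) = (44/6.94)^1.582.
44/6.94 = 6.340; 6.340^1.582 ≈ 18.58 hPa.
P_c = 1008 − 18.58 = 989.42 ≈ 989 hPa.

989 hPa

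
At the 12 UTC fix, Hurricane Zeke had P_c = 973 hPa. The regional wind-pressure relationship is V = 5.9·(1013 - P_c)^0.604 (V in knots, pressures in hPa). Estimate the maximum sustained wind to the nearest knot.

ΔP = 1013 − 973 = 40 hPa.
40^0.604 ≈ 9.282.
V ≈ 5.9 × 9.282 ≈ 54.8 kt.

55 kt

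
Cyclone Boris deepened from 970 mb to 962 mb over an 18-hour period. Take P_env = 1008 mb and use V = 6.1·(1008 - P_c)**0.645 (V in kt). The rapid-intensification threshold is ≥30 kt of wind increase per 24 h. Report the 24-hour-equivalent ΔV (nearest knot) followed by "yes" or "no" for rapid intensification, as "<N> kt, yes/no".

11 kt, no

V₁: ΔP = 38, V ≈ 6.1 × 38^0.645 ≈ 63.72 kt.
V₂: ΔP = 46, V ≈ 6.1 × 46^0.645 ≈ 72.08 kt.
ΔV over 18 h = 8.36 kt → 24 h equivalent = 8.36 × 24/18 ≈ 11.15 kt.
11 kt < 30 kt ⇒ not rapid intensification.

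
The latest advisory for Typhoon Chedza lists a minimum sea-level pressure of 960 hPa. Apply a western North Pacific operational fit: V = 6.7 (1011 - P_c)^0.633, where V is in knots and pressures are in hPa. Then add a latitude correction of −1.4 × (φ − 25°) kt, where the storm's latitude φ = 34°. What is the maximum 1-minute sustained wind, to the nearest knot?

ΔP = 1011 − 960 = 51 hPa.
51^0.633 ≈ 12.047.
V ≈ 6.7 × 12.047 ≈ 80.7 kt.
Latitude correction: −1.4 × (34 − 25) = -12.6 kt.
Corrected V ≈ 68.1 kt → 68 kt.

68 kt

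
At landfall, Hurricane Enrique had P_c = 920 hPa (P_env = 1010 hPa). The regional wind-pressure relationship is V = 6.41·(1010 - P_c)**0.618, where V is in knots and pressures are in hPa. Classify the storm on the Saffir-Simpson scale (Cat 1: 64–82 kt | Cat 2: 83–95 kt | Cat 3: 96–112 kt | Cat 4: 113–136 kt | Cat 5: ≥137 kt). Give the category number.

3

ΔP = 1010 − 920 = 90 hPa.
V ≈ 6.41 × 90^0.618 = 6.41 × 16.13 ≈ 103 kt.
103 kt falls in the Category 3 band.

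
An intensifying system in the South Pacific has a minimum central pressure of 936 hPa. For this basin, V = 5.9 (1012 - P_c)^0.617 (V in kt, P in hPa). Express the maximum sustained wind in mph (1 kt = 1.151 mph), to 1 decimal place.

98.3 mph

ΔP = 1012 − 936 = 76 hPa.
V ≈ 5.9 × 76^0.617 = 5.9 × 14.470 ≈ 85.372 kt.
85.372 × 1.151 ≈ 98.26 mph → 98.3 mph.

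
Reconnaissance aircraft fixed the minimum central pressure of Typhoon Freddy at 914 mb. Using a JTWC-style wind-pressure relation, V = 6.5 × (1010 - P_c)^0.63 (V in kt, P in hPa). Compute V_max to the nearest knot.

115 kt

ΔP = 1010 − 914 = 96 mb.
96^0.63 ≈ 17.735.
V ≈ 6.5 × 17.735 ≈ 115.3 kt.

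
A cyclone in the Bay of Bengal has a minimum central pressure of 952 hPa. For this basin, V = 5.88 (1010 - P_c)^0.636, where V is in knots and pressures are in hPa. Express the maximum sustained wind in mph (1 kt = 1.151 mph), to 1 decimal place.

ΔP = 1010 − 952 = 58 hPa.
V ≈ 5.88 × 58^0.636 = 5.88 × 13.229 ≈ 77.789 kt.
77.789 × 1.151 ≈ 89.54 mph → 89.5 mph.

89.5 mph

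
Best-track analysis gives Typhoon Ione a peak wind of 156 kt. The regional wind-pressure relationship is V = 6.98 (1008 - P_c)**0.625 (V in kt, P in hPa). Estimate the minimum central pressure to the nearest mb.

864 mb

ΔP = (V / 6.98)^(1/0.625) = (156/6.98)^1.600.
156/6.98 = 22.350; 22.350^1.600 ≈ 144.16 mb.
P_c = 1008 − 144.16 = 863.84 ≈ 864 mb.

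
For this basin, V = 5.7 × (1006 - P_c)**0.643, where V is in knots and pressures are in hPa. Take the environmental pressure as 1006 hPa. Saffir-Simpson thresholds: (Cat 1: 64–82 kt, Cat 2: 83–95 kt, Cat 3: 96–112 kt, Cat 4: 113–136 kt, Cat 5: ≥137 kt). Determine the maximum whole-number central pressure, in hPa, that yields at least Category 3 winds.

Category 3 begins at V = 96 kt.
Required ΔP = (96/5.7)^(1/0.643) = 16.842^1.555 ≈ 80.78 hPa.
P_c ≤ 1006 − 80.78 = 925.22, so the highest integer P_c is 925 hPa.

925 hPa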